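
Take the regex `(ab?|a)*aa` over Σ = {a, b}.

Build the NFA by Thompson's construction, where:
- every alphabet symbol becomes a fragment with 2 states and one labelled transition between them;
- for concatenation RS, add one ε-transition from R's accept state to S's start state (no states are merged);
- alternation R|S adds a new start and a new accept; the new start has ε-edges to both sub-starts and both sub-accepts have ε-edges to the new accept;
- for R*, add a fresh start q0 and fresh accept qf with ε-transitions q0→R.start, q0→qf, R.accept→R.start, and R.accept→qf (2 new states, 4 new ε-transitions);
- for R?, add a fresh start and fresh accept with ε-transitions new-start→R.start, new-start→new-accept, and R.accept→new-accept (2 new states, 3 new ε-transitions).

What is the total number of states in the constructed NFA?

16

Per subexpression:
Each of the 5 symbol leaves contributes a 2-state fragment.
  b? = 4 states
  ab? = 6 states
  ab?|a = 10 states
  (ab?|a)* = 12 states
  (ab?|a)*aa = 16 states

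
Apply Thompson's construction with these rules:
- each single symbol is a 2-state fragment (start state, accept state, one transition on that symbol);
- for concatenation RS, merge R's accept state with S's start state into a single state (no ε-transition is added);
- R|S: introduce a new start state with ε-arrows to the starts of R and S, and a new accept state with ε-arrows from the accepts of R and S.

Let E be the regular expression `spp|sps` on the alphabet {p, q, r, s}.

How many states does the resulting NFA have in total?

10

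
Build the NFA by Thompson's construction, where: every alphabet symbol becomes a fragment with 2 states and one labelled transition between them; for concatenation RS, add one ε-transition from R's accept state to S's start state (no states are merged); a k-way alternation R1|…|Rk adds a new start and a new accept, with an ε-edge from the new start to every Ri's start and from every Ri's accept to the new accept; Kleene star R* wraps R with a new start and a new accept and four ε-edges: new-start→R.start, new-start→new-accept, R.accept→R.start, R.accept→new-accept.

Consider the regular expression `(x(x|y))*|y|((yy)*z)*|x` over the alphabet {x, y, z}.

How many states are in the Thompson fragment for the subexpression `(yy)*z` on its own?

Fragment for `(yy)*z`:
Each of the 3 symbol leaves contributes a 2-state fragment.
  yy : 4 states
  (yy)* : 6 states
  (yy)*z : 8 states

8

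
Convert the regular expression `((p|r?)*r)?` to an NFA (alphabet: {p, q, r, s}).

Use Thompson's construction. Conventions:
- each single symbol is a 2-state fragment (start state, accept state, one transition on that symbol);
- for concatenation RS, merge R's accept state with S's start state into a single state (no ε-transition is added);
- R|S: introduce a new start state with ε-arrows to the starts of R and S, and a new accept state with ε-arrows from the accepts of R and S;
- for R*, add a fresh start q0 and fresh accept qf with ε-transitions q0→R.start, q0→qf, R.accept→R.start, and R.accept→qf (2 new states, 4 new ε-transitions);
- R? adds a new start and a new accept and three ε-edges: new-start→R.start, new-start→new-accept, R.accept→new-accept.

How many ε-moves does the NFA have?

14

Bottom-up over the parse tree:
Each of the 3 symbol leaves contributes 0 ε-transitions.
  r? — 3 ε-transitions
  p|r? — 7 ε-transitions
  (p|r?)* — 11 ε-transitions
  (p|r?)*r — 11 ε-transitions
  ((p|r?)*r)? — 14 ε-transitions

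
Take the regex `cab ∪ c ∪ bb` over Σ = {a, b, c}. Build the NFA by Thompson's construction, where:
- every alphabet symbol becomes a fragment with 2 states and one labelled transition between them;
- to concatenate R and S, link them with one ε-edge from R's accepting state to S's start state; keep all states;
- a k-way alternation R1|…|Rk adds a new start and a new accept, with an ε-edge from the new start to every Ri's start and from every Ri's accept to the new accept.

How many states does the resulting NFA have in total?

Building bottom-up:
Each of the 6 symbol leaves contributes a 2-state fragment.
  cab → 6 states
  bb → 4 states
  cab ∪ c ∪ bb → 14 states

14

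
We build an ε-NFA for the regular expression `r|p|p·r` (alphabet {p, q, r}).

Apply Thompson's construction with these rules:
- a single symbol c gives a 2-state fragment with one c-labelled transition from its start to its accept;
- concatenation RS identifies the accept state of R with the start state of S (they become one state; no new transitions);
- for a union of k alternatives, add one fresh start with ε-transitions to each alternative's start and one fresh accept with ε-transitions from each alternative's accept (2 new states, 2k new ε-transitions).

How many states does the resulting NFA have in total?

Per subexpression:
Each of the 4 symbol leaves contributes a 2-state fragment.
  p·r — 3 states
  r|p|p·r — 9 states

9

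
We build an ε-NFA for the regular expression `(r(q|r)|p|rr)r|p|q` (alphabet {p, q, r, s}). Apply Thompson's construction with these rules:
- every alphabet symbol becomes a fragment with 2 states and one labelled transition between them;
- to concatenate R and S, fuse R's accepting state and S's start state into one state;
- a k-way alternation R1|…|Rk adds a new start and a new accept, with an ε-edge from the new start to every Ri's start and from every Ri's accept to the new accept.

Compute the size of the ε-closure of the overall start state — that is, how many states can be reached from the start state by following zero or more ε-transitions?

7

Let C(F) = |ε-closure(F.start)| within fragment F, and note whether F accepts ε. Symbol fragments have C = 1 and do not accept ε. Then:
  q|r : |closure| = 1 + 1 + 1 = 3 (the new accept is not ε-reachable since no branch accepts ε)
  r(q|r) : |closure| equals the left operand's closure size = 1 (its accept is not ε-reachable, so the closure stops there)
  rr : same as the first factor's closure: |closure| = 1
  r(q|r)|p|rr : new start ε-reaches every alternative's start; none of them accept ε, so the new accept is not reached: |closure| = 1 + 1 + 1 + 1 = 4
  (r(q|r)|p|rr)r : |closure| equals the left operand's closure size = 4 (its accept is not ε-reachable, so the closure stops there)
  (r(q|r)|p|rr)r|p|q : new start ε-reaches every alternative's start; none of them accept ε, so the new accept is not reached: |closure| = 1 + 4 + 1 + 1 = 7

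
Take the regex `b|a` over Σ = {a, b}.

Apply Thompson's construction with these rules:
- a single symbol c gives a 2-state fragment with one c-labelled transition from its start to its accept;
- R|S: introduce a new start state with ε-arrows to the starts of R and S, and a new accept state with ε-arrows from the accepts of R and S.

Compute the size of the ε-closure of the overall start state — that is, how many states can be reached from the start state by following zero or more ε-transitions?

Let C(F) = |ε-closure(F.start)| within fragment F, and note whether F accepts ε. Symbol fragments have C = 1 and do not accept ε. Then:
  b|a → C = 1 + 1 + 1 = 3 (the new accept is not ε-reachable since no branch accepts ε)

3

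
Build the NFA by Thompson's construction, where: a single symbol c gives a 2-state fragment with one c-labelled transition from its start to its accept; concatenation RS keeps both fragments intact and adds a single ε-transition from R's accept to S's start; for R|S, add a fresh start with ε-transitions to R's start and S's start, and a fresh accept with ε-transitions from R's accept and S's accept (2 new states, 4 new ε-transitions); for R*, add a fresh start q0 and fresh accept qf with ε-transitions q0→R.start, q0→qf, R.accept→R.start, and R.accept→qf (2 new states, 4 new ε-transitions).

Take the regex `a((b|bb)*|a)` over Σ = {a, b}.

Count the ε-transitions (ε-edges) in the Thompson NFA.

14

Bottom-up over the parse tree:
Each of the 5 symbol leaves contributes 0 ε-transitions.
  bb — 1 ε-transition
  b|bb — 5 ε-transitions
  (b|bb)* — 9 ε-transitions
  (b|bb)*|a — 13 ε-transitions
  a((b|bb)*|a) — 14 ε-transitions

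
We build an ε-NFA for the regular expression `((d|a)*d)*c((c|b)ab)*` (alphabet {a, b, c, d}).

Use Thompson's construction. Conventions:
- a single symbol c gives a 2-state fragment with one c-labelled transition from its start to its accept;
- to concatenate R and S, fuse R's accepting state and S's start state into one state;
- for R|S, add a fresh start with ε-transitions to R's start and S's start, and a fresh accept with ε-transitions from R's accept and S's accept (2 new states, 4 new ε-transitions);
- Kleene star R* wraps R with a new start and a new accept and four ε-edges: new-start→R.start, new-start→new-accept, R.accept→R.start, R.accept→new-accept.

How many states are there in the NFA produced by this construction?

Building bottom-up:
Each of the 8 symbol leaves contributes a 2-state fragment.
  d|a — 6 states
  (d|a)* — 8 states
  (d|a)*d — 9 states
  ((d|a)*d)* — 11 states
  c|b — 6 states
  (c|b)ab — 8 states
  ((c|b)ab)* — 10 states
  ((d|a)*d)*c((c|b)ab)* — 21 states

21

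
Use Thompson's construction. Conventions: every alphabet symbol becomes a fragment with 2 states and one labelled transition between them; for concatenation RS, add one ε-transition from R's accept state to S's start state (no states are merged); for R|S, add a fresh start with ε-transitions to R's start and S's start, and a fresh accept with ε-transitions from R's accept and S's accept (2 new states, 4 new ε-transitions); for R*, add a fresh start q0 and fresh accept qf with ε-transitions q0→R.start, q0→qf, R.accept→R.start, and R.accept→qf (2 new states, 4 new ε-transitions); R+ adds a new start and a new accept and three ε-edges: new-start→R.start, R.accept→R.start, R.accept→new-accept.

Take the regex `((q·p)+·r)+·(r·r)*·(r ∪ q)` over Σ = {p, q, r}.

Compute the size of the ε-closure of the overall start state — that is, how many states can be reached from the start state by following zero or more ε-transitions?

Let C(F) = |ε-closure(F.start)| within fragment F, and note whether F accepts ε. Symbol fragments have C = 1 and do not accept ε. Then:
  q·p → same as the first factor's closure: C = 1
  (q·p)+ → C = 1 + 1 = 2 (the body doesn't accept ε, so the new accept is not reached)
  (q·p)+·r → same as the first factor's closure: C = 2
  ((q·p)+·r)+ → new start ε-reaches only the body's start; the new accept needs a symbol first: C = 1 + 2 = 3
  r·r → same as the first factor's closure: C = 1
  (r·r)* → C = 1 (new start) + 1 (body) + 1 (new accept) = 3
  r ∪ q → new start ε-reaches every alternative's start; none of them accept ε, so the new accept is not reached: C = 1 + 1 + 1 = 3
  ((q·p)+·r)+·(r·r)*·(r ∪ q) → same as the first factor's closure: C = 3

3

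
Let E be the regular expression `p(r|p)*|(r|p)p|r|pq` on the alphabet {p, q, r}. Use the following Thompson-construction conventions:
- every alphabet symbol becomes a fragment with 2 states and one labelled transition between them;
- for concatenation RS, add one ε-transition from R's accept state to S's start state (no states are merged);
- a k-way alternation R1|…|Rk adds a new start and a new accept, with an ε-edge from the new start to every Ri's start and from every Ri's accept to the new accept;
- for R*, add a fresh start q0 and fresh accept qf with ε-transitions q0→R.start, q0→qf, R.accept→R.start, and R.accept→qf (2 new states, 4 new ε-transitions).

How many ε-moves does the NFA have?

23

Per subexpression:
Each of the 9 symbol leaves contributes 0 ε-transitions.
  r|p = 4 ε-transitions
  (r|p)* = 8 ε-transitions
  p(r|p)* = 9 ε-transitions
  r|p = 4 ε-transitions
  (r|p)p = 5 ε-transitions
  pq = 1 ε-transition
  p(r|p)*|(r|p)p|r|pq = 23 ε-transitions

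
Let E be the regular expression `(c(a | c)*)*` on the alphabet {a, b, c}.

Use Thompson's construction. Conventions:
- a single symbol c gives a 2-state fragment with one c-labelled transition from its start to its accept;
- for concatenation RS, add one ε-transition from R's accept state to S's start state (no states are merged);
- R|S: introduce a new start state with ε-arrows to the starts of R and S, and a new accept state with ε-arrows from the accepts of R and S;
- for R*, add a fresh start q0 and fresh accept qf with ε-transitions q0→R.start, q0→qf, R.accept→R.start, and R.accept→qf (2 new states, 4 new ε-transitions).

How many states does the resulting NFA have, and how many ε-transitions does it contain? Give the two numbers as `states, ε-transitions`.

12, 13

Building bottom-up:
Each of the 3 symbol leaves contributes 2 states and 0 ε-transitions.
  a | c : 6 states, 4 ε-transitions
  (a | c)* : 8 states, 8 ε-transitions
  c(a | c)* : 10 states, 9 ε-transitions
  (c(a | c)*)* : 12 states, 13 ε-transitions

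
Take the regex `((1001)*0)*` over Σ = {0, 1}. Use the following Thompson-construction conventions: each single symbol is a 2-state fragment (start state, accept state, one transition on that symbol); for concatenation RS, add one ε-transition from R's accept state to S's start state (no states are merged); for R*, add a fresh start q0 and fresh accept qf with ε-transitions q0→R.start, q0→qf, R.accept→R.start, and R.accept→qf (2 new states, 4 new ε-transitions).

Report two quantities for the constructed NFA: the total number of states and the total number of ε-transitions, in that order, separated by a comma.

14, 12

Per subexpression:
Each of the 5 symbol leaves contributes 2 states and 0 ε-transitions.
  1001 — 8 states, 3 ε-transitions
  (1001)* — 10 states, 7 ε-transitions
  (1001)*0 — 12 states, 8 ε-transitions
  ((1001)*0)* — 14 states, 12 ε-transitions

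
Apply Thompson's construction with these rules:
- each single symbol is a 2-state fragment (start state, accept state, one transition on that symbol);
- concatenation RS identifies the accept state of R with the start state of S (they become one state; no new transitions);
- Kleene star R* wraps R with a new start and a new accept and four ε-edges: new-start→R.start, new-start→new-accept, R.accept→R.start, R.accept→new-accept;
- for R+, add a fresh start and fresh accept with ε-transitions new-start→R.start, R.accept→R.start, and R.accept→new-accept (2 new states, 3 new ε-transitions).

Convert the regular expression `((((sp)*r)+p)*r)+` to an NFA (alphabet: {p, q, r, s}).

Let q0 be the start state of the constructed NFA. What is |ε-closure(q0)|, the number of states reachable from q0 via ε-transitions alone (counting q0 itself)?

7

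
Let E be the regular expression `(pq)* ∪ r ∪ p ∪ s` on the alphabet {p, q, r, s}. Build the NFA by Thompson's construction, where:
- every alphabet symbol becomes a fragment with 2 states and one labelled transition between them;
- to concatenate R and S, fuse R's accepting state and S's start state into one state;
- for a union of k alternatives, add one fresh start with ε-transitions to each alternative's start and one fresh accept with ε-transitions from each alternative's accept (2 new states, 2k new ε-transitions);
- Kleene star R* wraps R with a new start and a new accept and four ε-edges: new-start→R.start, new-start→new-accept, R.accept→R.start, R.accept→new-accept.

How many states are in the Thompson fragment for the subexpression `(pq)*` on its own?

5

Fragment for `(pq)*`:
Each of the 2 symbol leaves contributes a 2-state fragment.
  pq : 3 states
  (pq)* : 5 states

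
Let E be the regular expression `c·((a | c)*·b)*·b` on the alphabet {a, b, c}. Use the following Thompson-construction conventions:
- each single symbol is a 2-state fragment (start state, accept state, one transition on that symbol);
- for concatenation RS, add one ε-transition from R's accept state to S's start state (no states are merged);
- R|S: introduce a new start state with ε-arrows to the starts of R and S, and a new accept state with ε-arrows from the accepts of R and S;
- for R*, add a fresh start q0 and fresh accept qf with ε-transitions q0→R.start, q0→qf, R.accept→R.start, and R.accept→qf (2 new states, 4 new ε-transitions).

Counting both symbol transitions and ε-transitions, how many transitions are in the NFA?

20

Recursing over subexpressions:
Each of the 5 symbol leaves contributes 1 transition (1 symbol, 0 ε).
  a | c — 6 transitions (2 symbol, 4 ε)
  (a | c)* — 10 transitions (2 symbol, 8 ε)
  (a | c)*·b — 12 transitions (3 symbol, 9 ε)
  ((a | c)*·b)* — 16 transitions (3 symbol, 13 ε)
  c·((a | c)*·b)*·b — 20 transitions (5 symbol, 15 ε)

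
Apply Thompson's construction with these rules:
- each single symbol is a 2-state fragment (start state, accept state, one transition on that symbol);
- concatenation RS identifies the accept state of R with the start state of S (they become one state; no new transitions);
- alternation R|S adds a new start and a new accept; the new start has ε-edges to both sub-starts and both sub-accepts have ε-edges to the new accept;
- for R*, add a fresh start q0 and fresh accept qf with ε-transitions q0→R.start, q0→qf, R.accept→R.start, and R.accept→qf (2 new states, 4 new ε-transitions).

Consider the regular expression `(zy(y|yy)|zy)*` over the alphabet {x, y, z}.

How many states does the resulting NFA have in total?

16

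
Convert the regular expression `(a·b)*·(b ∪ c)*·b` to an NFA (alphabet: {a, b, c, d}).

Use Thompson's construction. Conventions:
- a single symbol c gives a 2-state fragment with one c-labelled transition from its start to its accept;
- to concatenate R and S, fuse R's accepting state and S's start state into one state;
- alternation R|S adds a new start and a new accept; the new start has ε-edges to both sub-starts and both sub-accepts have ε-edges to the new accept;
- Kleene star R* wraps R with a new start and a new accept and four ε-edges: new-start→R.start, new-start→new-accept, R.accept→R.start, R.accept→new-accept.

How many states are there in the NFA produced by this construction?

13

By structural recursion:
Each of the 5 symbol leaves contributes a 2-state fragment.
  a·b — 3 states
  (a·b)* — 5 states
  b ∪ c — 6 states
  (b ∪ c)* — 8 states
  (a·b)*·(b ∪ c)*·b — 13 states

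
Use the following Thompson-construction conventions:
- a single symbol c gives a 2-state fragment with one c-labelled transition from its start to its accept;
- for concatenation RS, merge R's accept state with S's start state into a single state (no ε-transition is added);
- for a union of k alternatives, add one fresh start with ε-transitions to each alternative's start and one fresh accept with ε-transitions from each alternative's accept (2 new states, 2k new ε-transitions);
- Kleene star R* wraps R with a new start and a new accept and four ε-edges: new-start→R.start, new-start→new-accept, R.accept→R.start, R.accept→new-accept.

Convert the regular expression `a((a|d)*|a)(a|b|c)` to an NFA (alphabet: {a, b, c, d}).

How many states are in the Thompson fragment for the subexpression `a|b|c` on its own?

8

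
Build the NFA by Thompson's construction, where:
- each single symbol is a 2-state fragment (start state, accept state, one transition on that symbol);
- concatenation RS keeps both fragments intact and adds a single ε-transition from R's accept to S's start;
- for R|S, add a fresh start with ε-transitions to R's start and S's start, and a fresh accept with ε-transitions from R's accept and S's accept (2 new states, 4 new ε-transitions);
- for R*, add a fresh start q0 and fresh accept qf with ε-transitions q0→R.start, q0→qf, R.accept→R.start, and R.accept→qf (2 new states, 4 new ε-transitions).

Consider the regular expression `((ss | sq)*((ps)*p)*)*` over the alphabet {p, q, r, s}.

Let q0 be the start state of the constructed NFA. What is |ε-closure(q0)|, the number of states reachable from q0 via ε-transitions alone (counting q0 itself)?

13

Compute the ε-closure size of each fragment's start state recursively; a symbol fragment's start has no outgoing ε-edge, so its closure is just itself (size 1).
  ss — C equals the left operand's closure size = 1 (its accept is not ε-reachable, so the closure stops there)
  sq — C equals the left operand's closure size = 1 (its accept is not ε-reachable, so the closure stops there)
  ss | sq — C = 1 + 1 + 1 = 3 (the new accept is not ε-reachable since no branch accepts ε)
  (ss | sq)* — C = 1 (new start) + 3 (body) + 1 (new accept) = 5
  ps — same as the first factor's closure: C = 1
  (ps)* — C = 1 (new start) + 1 (body) + 1 (new accept) = 3
  (ps)*p — C = 3 + 1 = 4 (closure spills across the concat boundary because the left factor accepts ε)
  ((ps)*p)* — the star's fresh start ε-reaches both the body's start and the fresh accept: C = 2 + 4 = 6
  (ss | sq)*((ps)*p)* — the left operand accepts ε, so the closure extends into the next operand (via the concat ε-link); C = 5 + 6 = 11
  ((ss | sq)*((ps)*p)*)* — new start has ε-edges to the inner start and to the new accept, so C = 2 + 11 = 13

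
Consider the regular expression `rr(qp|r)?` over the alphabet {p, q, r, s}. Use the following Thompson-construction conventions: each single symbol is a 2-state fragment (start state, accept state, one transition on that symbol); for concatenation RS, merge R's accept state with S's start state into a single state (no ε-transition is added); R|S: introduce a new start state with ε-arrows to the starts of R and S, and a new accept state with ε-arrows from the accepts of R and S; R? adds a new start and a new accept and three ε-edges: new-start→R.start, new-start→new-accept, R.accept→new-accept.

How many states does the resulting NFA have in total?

11

Building bottom-up:
Each of the 5 symbol leaves contributes a 2-state fragment.
  qp → 3 states
  qp|r → 7 states
  (qp|r)? → 9 states
  rr(qp|r)? → 11 states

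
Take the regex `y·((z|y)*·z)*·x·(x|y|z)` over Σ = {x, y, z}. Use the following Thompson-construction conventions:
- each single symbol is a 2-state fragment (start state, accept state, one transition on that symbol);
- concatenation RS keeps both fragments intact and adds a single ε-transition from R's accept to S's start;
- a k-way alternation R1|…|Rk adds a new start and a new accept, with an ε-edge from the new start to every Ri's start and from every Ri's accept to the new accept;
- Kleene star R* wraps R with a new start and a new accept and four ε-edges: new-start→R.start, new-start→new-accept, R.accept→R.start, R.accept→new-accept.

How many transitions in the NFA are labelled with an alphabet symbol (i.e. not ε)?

8

Building bottom-up:
Each of the 8 symbol leaves contributes exactly 1 symbol transition.
  z|y : 2 symbol transitions
  (z|y)* : 2 symbol transitions
  (z|y)*·z : 3 symbol transitions
  ((z|y)*·z)* : 3 symbol transitions
  x|y|z : 3 symbol transitions
  y·((z|y)*·z)*·x·(x|y|z) : 8 symbol transitions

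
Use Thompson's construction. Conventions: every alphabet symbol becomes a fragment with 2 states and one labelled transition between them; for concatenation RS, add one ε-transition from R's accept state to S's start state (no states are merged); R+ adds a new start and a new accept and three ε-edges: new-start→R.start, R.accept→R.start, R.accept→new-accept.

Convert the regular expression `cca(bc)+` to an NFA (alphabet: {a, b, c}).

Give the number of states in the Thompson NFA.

Recursing over subexpressions:
Each of the 5 symbol leaves contributes a 2-state fragment.
  bc = 4 states
  (bc)+ = 6 states
  cca(bc)+ = 12 states

12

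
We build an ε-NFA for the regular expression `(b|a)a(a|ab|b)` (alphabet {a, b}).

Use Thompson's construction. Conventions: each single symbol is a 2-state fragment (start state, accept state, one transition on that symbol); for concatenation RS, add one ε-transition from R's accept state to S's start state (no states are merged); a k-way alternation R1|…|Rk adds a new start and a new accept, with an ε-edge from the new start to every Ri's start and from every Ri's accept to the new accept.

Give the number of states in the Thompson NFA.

18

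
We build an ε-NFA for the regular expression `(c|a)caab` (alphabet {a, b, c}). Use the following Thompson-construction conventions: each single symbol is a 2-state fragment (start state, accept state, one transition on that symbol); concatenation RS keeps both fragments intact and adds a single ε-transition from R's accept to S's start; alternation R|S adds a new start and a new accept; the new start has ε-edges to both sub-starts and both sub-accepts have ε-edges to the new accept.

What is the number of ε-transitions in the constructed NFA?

Recursing over subexpressions:
Each of the 6 symbol leaves contributes 0 ε-transitions.
  c|a → 4 ε-transitions
  (c|a)caab → 8 ε-transitions

8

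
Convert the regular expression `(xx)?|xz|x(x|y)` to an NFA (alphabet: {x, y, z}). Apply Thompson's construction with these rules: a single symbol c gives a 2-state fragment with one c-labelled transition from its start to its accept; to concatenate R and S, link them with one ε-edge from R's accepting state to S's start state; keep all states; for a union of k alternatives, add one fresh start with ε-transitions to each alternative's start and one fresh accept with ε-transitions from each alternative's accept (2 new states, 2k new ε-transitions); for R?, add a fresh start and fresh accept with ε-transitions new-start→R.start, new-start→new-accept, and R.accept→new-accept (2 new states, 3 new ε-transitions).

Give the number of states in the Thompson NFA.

By structural recursion:
Each of the 7 symbol leaves contributes a 2-state fragment.
  xx — 4 states
  (xx)? — 6 states
  xz — 4 states
  x|y — 6 states
  x(x|y) — 8 states
  (xx)?|xz|x(x|y) — 20 states

20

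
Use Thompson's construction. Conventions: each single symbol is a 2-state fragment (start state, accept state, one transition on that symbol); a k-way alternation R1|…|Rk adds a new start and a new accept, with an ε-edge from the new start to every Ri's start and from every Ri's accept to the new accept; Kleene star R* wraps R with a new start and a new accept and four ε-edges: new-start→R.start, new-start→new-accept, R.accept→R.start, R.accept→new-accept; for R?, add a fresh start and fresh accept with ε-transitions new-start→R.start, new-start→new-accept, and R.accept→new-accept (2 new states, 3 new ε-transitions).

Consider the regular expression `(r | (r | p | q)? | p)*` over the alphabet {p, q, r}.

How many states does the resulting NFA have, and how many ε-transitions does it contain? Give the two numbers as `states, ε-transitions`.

By structural recursion:
Each of the 5 symbol leaves contributes 2 states and 0 ε-transitions.
  r | p | q → 8 states, 6 ε-transitions
  (r | p | q)? → 10 states, 9 ε-transitions
  r | (r | p | q)? | p → 16 states, 15 ε-transitions
  (r | (r | p | q)? | p)* → 18 states, 19 ε-transitions

18, 19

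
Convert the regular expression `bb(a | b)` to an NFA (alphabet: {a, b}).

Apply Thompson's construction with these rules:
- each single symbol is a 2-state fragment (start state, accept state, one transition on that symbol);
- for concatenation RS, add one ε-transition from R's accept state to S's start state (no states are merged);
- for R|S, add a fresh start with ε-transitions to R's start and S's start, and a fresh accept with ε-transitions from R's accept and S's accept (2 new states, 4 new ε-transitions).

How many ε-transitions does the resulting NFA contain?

6

Building bottom-up:
Each of the 4 symbol leaves contributes 0 ε-transitions.
  a | b = 4 ε-transitions
  bb(a | b) = 6 ε-transitions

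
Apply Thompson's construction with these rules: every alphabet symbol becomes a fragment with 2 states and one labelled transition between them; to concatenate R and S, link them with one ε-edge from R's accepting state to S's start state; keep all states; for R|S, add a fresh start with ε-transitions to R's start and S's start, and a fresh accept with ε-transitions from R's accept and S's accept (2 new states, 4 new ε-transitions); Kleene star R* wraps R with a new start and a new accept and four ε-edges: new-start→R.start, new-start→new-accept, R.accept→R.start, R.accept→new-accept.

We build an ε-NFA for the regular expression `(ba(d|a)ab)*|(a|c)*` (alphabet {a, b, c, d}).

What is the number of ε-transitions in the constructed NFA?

Recursing over subexpressions:
Each of the 8 symbol leaves contributes 0 ε-transitions.
  d|a : 4 ε-transitions
  ba(d|a)ab : 8 ε-transitions
  (ba(d|a)ab)* : 12 ε-transitions
  a|c : 4 ε-transitions
  (a|c)* : 8 ε-transitions
  (ba(d|a)ab)*|(a|c)* : 24 ε-transitions

24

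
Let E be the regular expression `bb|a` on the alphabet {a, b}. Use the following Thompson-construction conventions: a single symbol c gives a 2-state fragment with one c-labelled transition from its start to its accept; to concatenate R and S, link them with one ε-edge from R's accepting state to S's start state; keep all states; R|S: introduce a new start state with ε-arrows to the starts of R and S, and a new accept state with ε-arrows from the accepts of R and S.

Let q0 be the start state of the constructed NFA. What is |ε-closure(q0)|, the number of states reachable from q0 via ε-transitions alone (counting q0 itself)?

Compute the ε-closure size of each fragment's start state recursively; a symbol fragment's start has no outgoing ε-edge, so its closure is just itself (size 1).
  bb — |ε-closure| equals the left operand's closure size = 1 (its accept is not ε-reachable, so the closure stops there)
  bb|a — |ε-closure| = 1 + 1 + 1 = 3 (the new accept is not ε-reachable since no branch accepts ε)

3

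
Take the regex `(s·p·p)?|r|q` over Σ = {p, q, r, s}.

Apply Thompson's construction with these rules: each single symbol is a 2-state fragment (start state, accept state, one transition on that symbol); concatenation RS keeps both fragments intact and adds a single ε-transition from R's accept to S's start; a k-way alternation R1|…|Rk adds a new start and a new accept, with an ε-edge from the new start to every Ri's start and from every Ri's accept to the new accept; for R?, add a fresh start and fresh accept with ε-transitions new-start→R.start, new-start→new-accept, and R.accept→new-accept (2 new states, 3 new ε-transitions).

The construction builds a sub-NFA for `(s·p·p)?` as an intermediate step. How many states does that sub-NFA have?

8

Fragment for `(s·p·p)?`:
Each of the 3 symbol leaves contributes a 2-state fragment.
  s·p·p — 6 states
  (s·p·p)? — 8 states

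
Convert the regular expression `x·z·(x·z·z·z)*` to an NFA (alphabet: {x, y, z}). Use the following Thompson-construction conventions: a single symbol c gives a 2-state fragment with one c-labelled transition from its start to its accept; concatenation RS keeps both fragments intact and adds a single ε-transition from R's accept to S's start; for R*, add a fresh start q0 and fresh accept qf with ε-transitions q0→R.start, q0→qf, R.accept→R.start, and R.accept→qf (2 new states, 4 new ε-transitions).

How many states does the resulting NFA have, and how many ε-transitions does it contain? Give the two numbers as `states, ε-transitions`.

Building bottom-up:
Each of the 6 symbol leaves contributes 2 states and 0 ε-transitions.
  x·z·z·z = 8 states, 3 ε-transitions
  (x·z·z·z)* = 10 states, 7 ε-transitions
  x·z·(x·z·z·z)* = 14 states, 9 ε-transitions

14, 9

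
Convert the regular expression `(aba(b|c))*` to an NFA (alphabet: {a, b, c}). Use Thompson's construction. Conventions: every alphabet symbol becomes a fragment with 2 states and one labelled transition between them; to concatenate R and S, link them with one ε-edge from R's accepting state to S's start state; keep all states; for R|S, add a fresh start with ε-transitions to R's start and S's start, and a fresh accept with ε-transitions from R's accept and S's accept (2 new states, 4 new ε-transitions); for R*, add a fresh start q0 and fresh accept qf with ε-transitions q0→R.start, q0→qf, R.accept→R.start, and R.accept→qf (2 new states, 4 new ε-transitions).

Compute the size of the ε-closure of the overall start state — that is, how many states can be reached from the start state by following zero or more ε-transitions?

Work bottom-up. For each fragment F, track |ε-closure(F.start)| and whether F's accept lies in that closure (i.e. whether F accepts ε). A single-symbol fragment has closure size 1 and does not accept ε.
  b|c : |closure| = 1 + 1 + 1 = 3 (the new accept is not ε-reachable since no branch accepts ε)
  aba(b|c) : |closure| equals the left operand's closure size = 1 (its accept is not ε-reachable, so the closure stops there)
  (aba(b|c))* : the star's fresh start ε-reaches both the body's start and the fresh accept: |closure| = 2 + 1 = 3

3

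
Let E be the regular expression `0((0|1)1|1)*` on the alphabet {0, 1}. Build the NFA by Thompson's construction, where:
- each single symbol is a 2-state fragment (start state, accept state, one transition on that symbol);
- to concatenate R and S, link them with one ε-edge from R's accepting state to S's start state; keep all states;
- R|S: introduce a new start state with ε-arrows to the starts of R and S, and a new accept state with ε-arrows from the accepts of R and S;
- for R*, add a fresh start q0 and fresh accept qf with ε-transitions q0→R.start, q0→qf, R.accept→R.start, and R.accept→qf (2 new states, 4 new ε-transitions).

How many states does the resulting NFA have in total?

16

Building bottom-up:
Each of the 5 symbol leaves contributes a 2-state fragment.
  0|1 — 6 states
  (0|1)1 — 8 states
  (0|1)1|1 — 12 states
  ((0|1)1|1)* — 14 states
  0((0|1)1|1)* — 16 states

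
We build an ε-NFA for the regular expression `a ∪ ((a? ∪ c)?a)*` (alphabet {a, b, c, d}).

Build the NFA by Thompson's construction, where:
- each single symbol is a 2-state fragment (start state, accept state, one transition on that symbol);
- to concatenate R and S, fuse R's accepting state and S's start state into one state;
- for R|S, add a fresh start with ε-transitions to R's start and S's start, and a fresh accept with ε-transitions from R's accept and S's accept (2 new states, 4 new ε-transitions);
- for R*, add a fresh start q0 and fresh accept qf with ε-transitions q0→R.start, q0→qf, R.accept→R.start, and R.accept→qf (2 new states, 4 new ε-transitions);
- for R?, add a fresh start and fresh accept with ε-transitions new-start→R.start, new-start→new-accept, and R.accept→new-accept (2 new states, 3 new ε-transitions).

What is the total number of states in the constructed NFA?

17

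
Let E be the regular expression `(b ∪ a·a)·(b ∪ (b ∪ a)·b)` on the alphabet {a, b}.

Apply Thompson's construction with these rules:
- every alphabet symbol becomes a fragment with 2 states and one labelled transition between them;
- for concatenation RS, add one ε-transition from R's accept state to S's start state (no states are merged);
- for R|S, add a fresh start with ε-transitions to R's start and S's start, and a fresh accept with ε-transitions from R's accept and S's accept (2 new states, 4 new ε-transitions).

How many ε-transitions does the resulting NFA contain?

15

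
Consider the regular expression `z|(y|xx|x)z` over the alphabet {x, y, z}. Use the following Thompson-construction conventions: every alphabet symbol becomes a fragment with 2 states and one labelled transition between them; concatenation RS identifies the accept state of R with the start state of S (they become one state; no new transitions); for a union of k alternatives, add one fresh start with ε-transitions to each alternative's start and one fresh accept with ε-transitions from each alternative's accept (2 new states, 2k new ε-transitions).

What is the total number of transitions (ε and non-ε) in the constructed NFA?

16

Per subexpression:
Each of the 6 symbol leaves contributes 1 transition (1 symbol, 0 ε).
  xx : 2 transitions (2 symbol, 0 ε)
  y|xx|x : 10 transitions (4 symbol, 6 ε)
  (y|xx|x)z : 11 transitions (5 symbol, 6 ε)
  z|(y|xx|x)z : 16 transitions (6 symbol, 10 ε)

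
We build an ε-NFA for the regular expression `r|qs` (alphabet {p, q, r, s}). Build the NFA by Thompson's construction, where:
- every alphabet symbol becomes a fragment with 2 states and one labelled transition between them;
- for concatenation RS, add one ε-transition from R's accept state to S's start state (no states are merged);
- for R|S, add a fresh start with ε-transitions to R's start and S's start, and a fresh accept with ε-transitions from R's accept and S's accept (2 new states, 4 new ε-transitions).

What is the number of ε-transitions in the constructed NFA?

5

Per subexpression:
Each of the 3 symbol leaves contributes 0 ε-transitions.
  qs = 1 ε-transition
  r|qs = 5 ε-transitions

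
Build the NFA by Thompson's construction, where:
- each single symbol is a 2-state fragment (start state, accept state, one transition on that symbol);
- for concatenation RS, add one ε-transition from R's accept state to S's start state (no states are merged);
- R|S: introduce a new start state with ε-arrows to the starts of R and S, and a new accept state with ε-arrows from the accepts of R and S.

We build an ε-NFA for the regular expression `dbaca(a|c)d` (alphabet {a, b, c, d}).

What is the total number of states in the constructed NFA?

18

By structural recursion:
Each of the 8 symbol leaves contributes a 2-state fragment.
  a|c : 6 states
  dbaca(a|c)d : 18 states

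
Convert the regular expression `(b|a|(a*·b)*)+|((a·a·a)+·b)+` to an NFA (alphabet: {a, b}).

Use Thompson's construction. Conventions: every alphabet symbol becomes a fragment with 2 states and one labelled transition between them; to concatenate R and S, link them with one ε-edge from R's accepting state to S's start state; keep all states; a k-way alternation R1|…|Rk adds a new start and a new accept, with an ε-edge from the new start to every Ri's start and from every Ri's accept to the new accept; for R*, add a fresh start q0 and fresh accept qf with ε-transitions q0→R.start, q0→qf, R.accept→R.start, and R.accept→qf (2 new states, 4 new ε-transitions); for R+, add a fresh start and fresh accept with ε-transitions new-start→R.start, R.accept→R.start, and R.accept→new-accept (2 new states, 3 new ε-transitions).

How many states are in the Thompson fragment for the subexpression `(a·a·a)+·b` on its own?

Fragment for `(a·a·a)+·b`:
Each of the 4 symbol leaves contributes a 2-state fragment.
  a·a·a — 6 states
  (a·a·a)+ — 8 states
  (a·a·a)+·b — 10 states

10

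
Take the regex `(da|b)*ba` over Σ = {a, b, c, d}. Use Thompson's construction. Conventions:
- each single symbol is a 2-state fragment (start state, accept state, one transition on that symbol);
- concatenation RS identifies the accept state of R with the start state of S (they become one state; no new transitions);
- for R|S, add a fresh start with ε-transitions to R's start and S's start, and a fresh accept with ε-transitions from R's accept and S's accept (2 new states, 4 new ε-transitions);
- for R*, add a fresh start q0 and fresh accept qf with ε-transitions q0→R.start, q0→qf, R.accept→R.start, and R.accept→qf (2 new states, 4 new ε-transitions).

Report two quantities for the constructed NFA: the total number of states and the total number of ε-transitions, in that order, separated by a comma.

Per subexpression:
Each of the 5 symbol leaves contributes 2 states and 0 ε-transitions.
  da — 3 states, 0 ε-transitions
  da|b — 7 states, 4 ε-transitions
  (da|b)* — 9 states, 8 ε-transitions
  (da|b)*ba — 11 states, 8 ε-transitions

11, 8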